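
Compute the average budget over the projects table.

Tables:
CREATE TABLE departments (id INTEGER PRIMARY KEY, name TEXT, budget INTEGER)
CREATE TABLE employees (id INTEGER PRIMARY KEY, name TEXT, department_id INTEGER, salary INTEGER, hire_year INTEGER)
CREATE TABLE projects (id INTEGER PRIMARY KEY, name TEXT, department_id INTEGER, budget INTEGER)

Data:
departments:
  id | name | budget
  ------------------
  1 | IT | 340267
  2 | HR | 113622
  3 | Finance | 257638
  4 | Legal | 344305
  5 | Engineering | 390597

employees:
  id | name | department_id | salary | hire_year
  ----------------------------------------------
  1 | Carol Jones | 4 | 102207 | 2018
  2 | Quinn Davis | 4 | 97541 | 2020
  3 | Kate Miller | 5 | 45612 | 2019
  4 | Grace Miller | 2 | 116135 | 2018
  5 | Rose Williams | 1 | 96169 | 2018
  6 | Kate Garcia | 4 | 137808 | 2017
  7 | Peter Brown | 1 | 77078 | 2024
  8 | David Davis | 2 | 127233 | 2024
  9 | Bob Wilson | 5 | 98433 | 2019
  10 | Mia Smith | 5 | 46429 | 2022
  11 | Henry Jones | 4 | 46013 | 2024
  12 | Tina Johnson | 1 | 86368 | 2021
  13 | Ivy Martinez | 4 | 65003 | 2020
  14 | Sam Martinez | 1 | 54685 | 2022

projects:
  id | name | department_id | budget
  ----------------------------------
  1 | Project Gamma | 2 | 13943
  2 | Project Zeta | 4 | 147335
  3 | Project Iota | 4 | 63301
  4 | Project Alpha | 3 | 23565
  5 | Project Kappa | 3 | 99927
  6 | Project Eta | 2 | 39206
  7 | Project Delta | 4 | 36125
SELECT AVG(budget) FROM projects

Execution result:
60486.00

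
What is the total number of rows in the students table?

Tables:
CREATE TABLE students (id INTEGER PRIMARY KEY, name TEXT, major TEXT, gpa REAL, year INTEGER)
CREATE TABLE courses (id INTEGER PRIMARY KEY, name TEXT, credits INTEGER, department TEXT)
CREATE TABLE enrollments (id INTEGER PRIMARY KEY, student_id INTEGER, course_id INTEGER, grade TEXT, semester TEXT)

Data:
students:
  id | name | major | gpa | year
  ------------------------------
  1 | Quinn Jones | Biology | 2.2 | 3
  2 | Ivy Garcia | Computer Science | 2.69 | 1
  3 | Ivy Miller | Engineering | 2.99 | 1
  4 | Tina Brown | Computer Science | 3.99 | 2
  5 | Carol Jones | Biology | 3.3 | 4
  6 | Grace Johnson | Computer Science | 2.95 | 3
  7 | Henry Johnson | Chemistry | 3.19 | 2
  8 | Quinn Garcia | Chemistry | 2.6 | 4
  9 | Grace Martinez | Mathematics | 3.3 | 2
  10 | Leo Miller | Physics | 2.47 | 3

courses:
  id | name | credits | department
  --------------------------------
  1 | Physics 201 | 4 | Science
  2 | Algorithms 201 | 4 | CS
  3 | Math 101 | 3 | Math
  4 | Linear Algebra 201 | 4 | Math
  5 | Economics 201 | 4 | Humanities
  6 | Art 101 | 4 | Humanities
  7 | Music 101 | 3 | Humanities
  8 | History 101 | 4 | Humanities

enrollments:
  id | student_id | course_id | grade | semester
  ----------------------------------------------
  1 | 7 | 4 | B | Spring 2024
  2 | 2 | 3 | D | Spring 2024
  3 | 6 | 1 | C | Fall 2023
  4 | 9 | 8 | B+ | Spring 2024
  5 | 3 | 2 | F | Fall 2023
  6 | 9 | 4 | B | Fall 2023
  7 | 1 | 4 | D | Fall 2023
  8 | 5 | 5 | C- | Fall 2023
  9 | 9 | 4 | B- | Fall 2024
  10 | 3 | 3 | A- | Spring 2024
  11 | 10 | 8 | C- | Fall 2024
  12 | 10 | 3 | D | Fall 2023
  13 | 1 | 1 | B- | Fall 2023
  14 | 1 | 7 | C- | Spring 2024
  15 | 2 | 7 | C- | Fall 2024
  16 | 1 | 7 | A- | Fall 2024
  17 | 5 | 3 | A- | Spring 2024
SELECT COUNT(*) FROM students

Execution result:
10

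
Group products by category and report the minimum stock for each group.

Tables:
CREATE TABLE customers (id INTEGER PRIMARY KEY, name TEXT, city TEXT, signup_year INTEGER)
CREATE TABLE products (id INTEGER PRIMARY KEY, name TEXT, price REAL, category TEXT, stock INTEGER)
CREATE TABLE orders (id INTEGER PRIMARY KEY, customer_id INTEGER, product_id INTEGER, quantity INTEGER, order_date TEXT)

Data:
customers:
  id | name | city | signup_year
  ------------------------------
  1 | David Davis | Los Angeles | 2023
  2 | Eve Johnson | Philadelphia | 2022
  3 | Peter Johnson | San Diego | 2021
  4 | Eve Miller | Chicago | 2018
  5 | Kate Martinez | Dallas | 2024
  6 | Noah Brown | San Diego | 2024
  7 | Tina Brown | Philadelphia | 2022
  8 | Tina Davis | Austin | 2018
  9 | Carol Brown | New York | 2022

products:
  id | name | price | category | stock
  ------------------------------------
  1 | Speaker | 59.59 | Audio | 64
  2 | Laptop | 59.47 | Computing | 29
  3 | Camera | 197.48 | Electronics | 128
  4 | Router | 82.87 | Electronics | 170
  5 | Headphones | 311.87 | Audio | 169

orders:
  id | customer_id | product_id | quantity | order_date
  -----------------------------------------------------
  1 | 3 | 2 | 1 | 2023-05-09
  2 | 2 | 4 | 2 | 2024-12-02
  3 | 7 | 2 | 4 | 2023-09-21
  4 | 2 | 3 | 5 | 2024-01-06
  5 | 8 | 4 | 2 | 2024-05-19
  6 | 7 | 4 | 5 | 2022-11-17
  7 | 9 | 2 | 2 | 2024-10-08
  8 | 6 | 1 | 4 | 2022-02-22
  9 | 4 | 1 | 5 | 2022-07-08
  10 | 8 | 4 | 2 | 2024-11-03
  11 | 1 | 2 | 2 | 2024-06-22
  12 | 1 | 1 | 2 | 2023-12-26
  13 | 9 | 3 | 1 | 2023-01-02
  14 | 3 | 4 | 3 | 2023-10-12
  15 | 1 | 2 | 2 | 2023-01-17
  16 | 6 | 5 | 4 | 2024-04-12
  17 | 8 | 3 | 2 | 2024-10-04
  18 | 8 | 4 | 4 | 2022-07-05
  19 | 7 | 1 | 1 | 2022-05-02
SELECT category, MIN(stock) AS min_stock FROM products GROUP BY category

Execution result:
category | min_stock
Audio | 64
Computing | 29
Electronics | 128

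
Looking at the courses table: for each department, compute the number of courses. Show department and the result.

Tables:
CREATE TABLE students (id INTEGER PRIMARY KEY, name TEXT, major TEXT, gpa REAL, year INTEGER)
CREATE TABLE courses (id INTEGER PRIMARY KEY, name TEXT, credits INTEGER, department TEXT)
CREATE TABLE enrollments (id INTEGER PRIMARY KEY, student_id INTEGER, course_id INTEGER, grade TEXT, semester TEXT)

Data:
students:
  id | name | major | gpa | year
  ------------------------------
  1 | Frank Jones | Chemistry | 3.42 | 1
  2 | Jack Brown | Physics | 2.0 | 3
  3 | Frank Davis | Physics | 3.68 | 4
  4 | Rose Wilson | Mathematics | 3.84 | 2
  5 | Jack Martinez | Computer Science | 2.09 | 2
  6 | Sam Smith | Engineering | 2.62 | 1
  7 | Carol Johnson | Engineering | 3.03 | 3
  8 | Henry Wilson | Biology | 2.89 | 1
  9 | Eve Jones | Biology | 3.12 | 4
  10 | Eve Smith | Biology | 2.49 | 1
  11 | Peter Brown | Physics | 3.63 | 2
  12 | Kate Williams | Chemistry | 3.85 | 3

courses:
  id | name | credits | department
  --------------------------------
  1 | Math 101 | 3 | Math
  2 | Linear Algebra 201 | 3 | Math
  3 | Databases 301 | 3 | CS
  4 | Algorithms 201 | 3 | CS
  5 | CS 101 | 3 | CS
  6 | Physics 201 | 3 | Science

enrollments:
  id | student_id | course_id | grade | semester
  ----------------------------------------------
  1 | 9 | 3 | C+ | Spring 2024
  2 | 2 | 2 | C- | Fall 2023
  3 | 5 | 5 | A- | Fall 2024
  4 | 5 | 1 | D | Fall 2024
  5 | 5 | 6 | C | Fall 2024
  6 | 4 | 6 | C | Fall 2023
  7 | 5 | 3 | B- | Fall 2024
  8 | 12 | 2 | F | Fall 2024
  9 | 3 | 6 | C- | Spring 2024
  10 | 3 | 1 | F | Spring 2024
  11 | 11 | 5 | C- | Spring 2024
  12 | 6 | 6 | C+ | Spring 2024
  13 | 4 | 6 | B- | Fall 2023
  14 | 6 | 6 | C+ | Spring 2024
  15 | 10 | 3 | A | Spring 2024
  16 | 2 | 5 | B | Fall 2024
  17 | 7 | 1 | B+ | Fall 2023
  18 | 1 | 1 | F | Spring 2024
SELECT department, COUNT(*) AS n FROM courses GROUP BY department

Execution result:
department | n
CS | 3
Math | 2
Science | 1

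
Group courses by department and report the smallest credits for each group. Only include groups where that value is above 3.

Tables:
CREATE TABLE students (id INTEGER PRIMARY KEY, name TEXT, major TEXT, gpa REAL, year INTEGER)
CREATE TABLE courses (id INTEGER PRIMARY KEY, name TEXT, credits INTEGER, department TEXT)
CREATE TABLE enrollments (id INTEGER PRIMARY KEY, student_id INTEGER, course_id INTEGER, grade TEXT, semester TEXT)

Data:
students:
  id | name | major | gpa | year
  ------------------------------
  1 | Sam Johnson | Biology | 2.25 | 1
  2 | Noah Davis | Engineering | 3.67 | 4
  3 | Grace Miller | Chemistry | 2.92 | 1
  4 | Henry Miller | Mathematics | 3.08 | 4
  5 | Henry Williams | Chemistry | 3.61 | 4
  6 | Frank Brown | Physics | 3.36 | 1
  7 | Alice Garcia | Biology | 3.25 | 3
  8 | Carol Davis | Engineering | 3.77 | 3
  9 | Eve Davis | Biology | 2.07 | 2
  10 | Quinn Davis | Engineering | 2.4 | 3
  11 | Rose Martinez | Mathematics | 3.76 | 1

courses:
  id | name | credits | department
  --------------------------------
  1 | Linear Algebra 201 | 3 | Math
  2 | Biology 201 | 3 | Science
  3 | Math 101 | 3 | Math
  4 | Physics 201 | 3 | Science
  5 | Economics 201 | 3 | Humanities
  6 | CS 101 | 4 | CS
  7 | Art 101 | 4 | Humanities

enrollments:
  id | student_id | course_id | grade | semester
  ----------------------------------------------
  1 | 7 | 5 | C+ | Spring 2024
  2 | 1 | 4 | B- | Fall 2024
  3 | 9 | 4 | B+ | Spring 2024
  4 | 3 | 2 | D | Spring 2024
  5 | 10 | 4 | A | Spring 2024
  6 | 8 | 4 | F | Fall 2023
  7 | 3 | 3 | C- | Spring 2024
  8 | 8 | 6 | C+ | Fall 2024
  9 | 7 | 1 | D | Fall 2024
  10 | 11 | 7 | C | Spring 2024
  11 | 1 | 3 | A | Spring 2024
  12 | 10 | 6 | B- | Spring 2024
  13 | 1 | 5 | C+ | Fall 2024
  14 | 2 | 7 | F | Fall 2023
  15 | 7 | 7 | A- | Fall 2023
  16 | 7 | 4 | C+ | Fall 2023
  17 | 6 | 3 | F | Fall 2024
SELECT department, MIN(credits) AS min_credits FROM courses GROUP BY department HAVING MIN(credits) > 3

Execution result:
department | min_credits
CS | 4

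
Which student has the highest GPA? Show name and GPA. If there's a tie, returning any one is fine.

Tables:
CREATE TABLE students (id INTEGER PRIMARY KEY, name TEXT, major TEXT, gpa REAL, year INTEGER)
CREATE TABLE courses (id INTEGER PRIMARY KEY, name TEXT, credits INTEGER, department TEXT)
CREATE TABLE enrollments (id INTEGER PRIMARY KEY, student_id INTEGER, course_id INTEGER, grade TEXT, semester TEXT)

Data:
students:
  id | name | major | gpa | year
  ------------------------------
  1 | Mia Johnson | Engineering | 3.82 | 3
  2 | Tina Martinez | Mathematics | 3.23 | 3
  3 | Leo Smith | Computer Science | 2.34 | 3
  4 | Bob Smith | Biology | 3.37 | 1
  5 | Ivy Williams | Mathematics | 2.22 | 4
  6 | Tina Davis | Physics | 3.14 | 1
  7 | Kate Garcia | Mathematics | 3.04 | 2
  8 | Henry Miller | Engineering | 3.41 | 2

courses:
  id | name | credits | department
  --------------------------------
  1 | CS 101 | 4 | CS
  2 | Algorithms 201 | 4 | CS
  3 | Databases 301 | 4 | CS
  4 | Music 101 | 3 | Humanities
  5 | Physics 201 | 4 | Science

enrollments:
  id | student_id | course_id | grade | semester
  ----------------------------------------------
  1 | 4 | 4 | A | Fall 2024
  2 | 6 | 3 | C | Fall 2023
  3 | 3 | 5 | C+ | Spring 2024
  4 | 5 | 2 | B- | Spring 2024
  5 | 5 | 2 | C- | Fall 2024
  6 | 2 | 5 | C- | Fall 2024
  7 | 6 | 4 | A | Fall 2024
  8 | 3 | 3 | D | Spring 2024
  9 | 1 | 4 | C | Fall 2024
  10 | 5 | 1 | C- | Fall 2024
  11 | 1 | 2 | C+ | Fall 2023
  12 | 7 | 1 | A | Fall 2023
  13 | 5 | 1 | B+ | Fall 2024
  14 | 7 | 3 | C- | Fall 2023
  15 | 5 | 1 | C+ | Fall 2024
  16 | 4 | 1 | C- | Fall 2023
SELECT name, gpa FROM students ORDER BY gpa DESC LIMIT 1

Execution result:
name | gpa
Mia Johnson | 3.82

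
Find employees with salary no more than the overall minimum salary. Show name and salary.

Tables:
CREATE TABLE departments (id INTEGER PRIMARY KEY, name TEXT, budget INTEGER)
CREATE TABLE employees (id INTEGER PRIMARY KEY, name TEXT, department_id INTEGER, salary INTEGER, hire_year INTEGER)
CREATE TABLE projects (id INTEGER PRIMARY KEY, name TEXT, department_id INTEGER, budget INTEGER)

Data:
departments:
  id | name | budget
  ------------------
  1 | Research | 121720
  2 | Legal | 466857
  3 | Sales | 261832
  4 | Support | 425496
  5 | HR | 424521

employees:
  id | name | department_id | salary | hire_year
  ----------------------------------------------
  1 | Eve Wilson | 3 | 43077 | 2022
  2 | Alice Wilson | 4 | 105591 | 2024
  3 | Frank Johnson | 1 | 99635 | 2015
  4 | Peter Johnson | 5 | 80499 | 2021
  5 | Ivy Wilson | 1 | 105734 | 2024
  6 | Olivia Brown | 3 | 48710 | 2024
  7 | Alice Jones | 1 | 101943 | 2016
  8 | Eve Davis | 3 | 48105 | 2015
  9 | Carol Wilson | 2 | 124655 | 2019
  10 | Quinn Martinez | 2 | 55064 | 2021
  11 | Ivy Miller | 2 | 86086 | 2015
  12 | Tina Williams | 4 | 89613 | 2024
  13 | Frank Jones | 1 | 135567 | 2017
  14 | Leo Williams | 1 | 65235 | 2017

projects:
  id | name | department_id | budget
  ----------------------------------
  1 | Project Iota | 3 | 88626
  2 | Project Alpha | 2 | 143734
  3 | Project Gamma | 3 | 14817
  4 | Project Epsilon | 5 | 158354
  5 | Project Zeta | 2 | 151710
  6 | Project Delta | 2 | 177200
SELECT name, salary FROM employees WHERE salary <= (SELECT MIN(salary) FROM employees)

Execution result:
name | salary
Eve Wilson | 43077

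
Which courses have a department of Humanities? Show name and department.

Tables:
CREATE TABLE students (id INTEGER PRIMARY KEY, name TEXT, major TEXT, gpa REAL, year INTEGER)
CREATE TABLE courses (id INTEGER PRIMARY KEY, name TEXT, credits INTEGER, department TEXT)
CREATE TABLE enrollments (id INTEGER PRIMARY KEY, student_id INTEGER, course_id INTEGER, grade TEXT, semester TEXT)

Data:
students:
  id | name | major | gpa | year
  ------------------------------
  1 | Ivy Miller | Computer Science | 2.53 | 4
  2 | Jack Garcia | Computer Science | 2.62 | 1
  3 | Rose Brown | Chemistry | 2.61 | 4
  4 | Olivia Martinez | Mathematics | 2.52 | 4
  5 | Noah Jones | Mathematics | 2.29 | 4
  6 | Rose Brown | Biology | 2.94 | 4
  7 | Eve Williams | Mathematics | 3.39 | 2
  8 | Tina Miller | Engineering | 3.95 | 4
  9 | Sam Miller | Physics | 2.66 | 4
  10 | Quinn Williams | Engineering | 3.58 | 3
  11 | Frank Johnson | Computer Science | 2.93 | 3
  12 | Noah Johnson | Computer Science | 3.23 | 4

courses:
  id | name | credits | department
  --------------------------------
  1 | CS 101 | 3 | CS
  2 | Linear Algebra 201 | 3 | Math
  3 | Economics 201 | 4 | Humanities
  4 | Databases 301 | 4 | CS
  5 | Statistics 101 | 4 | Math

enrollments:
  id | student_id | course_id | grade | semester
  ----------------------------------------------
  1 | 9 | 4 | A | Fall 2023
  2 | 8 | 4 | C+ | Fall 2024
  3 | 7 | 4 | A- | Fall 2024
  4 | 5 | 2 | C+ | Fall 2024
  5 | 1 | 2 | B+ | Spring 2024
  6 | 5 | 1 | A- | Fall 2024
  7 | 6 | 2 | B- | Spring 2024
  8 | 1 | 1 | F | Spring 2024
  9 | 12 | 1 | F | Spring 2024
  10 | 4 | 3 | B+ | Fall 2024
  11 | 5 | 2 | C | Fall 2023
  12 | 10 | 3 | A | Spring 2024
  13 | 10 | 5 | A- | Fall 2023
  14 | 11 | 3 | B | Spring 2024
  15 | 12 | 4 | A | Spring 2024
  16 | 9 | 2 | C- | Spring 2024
SELECT name, department FROM courses WHERE department = 'Humanities'

Execution result:
name | department
Economics 201 | Humanities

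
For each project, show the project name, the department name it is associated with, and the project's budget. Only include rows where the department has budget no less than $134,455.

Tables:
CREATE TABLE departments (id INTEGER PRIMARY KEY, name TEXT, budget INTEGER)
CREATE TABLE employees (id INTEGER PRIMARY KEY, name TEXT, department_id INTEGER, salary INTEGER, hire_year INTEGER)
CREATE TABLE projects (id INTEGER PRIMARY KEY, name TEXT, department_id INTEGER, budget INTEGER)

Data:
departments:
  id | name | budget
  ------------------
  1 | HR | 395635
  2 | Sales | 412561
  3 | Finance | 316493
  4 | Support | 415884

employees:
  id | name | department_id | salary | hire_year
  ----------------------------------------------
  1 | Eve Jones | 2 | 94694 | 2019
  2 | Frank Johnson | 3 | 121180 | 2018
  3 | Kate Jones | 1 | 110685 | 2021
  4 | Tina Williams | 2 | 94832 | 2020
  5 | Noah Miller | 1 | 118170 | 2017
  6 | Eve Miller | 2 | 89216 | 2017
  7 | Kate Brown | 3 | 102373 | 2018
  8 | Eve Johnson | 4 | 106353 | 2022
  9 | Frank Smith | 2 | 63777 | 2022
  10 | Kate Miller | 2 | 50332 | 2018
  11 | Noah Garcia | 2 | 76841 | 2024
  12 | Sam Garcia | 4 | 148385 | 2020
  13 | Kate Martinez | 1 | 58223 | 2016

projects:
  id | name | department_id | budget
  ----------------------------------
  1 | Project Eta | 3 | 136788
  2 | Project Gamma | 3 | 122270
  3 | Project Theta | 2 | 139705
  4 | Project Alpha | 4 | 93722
SELECT c.name, p.name AS department, c.budget FROM projects c JOIN departments p ON c.department_id = p.id WHERE p.budget >= 134455

Execution result:
name | department | budget
Project Eta | Finance | 136788
Project Gamma | Finance | 122270
Project Theta | Sales | 139705
Project Alpha | Support | 93722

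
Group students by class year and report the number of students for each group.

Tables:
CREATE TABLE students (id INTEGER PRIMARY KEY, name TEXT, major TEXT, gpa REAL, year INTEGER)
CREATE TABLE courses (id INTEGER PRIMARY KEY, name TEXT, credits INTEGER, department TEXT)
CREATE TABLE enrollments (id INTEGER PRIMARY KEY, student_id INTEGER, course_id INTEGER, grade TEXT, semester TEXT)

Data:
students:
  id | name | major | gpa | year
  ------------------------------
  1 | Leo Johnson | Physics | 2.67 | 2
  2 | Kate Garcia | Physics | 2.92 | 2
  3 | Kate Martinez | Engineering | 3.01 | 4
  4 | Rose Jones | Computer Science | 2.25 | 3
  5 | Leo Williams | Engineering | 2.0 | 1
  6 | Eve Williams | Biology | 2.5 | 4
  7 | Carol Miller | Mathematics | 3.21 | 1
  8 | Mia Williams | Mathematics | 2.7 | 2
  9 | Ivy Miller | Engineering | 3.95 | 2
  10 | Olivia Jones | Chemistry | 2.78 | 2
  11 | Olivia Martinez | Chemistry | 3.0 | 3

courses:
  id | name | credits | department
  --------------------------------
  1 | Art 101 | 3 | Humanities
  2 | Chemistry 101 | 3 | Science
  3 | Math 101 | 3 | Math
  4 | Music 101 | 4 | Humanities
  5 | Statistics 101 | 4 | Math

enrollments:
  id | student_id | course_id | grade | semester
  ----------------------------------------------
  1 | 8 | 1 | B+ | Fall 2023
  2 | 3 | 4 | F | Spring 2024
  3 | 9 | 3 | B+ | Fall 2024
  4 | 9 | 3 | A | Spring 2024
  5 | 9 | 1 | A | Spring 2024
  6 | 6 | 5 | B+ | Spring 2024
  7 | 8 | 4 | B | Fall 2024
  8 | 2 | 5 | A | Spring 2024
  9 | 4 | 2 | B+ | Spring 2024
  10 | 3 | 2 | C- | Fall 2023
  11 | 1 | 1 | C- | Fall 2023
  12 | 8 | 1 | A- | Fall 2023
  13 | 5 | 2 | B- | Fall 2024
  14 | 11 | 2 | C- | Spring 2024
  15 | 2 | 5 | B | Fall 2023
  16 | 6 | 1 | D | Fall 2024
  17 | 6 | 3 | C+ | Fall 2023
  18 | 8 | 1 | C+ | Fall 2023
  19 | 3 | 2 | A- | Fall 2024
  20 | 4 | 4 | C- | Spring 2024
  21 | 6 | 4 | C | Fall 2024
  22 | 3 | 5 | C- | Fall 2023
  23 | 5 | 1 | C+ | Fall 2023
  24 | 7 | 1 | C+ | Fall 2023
SELECT year, COUNT(*) AS n FROM students GROUP BY year

Execution result:
year | n
1 | 2
2 | 5
3 | 2
4 | 2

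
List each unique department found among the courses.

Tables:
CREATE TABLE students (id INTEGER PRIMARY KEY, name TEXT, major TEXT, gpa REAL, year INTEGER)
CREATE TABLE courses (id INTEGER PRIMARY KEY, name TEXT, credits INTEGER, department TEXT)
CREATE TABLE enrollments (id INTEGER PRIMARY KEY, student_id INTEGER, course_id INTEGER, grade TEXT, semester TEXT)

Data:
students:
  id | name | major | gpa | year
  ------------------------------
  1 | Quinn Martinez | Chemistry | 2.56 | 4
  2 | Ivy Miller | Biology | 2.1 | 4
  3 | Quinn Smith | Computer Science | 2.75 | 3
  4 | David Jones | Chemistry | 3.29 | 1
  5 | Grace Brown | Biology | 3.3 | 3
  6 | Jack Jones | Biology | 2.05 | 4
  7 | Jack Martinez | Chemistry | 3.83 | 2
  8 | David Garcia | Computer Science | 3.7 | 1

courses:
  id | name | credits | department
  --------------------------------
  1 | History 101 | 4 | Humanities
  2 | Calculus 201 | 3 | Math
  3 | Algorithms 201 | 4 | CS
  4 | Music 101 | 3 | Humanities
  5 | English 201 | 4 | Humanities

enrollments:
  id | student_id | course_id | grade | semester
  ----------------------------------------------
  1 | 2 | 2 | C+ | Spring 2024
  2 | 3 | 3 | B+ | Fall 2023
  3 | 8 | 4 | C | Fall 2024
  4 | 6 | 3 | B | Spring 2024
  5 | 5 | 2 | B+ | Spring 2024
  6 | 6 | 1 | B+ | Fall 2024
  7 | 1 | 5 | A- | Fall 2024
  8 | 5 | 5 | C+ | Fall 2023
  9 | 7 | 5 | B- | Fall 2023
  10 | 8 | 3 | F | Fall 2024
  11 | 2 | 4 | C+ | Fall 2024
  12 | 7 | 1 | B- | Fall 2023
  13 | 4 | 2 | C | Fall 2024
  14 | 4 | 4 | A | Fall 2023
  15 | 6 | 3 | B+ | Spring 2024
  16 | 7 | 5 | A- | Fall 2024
SELECT DISTINCT department FROM courses

Execution result:
department
Humanities
Math
CS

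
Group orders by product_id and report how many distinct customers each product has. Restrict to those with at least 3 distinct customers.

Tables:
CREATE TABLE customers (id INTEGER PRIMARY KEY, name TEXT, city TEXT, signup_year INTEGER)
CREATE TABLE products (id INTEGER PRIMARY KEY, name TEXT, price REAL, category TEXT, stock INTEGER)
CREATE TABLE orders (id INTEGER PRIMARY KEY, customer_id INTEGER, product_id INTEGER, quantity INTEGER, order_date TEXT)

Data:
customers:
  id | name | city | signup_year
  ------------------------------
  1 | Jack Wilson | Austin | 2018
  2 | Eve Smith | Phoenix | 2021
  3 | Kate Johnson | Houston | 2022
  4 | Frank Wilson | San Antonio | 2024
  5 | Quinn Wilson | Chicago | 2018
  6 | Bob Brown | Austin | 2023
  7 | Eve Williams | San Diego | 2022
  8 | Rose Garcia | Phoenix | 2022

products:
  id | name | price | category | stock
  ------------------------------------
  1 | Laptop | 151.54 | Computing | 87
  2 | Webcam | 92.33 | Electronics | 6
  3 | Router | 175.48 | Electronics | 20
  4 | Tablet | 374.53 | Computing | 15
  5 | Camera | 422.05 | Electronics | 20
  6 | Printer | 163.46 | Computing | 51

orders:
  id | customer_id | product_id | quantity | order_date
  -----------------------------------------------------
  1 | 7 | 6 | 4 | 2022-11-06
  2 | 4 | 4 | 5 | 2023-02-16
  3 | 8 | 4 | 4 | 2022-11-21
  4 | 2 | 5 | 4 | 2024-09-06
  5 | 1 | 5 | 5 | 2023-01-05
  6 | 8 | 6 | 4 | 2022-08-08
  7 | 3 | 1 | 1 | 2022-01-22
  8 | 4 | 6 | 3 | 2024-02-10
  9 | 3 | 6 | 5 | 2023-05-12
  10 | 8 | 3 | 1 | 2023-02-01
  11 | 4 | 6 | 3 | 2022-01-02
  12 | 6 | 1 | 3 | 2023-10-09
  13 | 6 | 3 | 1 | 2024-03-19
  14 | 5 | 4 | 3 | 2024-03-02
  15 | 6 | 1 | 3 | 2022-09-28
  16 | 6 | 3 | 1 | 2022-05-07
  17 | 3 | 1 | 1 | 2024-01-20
SELECT product_id, COUNT(DISTINCT customer_id) AS distinct_customer_count FROM orders GROUP BY product_id HAVING COUNT(DISTINCT customer_id) >= 3

Execution result:
product_id | distinct_customer_count
4 | 3
6 | 4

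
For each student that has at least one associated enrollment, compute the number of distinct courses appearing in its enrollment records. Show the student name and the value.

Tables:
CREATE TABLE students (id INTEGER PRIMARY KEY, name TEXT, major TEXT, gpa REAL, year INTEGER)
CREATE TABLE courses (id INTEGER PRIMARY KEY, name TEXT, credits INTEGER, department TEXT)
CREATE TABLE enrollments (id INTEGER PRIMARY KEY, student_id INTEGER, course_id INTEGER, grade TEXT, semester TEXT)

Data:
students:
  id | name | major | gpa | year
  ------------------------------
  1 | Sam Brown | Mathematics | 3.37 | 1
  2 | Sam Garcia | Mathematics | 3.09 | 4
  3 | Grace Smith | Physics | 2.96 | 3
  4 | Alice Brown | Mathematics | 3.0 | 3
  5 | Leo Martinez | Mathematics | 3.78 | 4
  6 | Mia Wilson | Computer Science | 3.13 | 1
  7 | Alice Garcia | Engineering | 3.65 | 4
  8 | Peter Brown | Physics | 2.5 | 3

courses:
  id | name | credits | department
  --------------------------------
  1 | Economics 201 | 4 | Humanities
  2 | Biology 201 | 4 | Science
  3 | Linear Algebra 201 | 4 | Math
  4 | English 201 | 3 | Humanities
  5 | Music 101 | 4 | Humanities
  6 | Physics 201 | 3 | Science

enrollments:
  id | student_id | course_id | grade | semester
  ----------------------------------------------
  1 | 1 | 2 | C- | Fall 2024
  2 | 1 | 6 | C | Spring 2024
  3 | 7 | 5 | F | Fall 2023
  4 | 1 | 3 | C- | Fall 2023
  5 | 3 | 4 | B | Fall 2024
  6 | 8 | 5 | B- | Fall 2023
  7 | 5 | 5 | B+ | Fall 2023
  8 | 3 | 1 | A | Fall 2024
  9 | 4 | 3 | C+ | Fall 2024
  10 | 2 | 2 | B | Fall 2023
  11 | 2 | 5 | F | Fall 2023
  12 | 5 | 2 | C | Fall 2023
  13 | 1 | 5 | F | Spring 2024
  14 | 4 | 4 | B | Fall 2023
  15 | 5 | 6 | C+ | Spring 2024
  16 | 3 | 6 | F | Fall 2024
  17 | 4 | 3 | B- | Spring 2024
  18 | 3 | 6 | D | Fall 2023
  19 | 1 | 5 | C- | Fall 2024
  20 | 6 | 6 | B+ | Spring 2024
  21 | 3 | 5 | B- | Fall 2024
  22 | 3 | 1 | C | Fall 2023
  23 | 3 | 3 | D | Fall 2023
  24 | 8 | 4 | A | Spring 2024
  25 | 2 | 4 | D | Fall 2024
SELECT p.name, COUNT(DISTINCT c.course_id) AS distinct_course_count FROM enrollments c JOIN students p ON c.student_id = p.id GROUP BY p.id, p.name

Execution result:
name | distinct_course_count
Sam Brown | 4
Sam Garcia | 3
Grace Smith | 5
Alice Brown | 2
Leo Martinez | 3
Mia Wilson | 1
Alice Garcia | 1
Peter Brown | 2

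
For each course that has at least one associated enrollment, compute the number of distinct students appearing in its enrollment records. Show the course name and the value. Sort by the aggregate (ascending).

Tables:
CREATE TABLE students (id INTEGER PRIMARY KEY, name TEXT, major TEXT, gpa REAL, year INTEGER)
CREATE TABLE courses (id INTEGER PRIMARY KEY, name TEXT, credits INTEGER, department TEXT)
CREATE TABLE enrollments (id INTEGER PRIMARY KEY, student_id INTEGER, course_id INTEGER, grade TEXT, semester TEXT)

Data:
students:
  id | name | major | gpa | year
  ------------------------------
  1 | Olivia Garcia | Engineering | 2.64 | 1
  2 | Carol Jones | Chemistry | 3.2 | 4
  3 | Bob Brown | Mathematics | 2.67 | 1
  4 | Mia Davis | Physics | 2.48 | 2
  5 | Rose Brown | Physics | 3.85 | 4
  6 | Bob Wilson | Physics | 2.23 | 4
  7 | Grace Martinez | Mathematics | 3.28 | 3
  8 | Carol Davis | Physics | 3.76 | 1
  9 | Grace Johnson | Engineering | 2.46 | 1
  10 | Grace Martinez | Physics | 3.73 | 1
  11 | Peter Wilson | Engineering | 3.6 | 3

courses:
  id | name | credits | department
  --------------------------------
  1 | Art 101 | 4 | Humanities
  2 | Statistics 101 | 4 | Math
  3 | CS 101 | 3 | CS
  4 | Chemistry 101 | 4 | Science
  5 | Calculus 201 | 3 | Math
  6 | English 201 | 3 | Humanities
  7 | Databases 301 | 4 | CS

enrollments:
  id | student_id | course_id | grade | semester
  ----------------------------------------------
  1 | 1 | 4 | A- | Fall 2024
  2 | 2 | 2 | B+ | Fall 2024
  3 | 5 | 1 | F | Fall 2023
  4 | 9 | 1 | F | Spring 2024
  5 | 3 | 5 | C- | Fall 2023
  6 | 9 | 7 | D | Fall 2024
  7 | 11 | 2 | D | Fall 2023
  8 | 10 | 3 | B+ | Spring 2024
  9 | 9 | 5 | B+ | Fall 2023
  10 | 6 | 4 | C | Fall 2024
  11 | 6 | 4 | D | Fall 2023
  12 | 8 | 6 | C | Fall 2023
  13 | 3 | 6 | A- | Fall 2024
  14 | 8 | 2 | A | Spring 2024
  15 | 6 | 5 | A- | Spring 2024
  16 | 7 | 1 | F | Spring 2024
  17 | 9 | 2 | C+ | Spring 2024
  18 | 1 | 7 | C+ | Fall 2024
SELECT p.name, COUNT(DISTINCT c.student_id) AS distinct_student_count FROM enrollments c JOIN courses p ON c.course_id = p.id GROUP BY p.id, p.name ORDER BY distinct_student_count ASC

Execution result:
name | distinct_student_count
CS 101 | 1
Chemistry 101 | 2
English 201 | 2
Databases 301 | 2
Art 101 | 3
Calculus 201 | 3
Statistics 101 | 4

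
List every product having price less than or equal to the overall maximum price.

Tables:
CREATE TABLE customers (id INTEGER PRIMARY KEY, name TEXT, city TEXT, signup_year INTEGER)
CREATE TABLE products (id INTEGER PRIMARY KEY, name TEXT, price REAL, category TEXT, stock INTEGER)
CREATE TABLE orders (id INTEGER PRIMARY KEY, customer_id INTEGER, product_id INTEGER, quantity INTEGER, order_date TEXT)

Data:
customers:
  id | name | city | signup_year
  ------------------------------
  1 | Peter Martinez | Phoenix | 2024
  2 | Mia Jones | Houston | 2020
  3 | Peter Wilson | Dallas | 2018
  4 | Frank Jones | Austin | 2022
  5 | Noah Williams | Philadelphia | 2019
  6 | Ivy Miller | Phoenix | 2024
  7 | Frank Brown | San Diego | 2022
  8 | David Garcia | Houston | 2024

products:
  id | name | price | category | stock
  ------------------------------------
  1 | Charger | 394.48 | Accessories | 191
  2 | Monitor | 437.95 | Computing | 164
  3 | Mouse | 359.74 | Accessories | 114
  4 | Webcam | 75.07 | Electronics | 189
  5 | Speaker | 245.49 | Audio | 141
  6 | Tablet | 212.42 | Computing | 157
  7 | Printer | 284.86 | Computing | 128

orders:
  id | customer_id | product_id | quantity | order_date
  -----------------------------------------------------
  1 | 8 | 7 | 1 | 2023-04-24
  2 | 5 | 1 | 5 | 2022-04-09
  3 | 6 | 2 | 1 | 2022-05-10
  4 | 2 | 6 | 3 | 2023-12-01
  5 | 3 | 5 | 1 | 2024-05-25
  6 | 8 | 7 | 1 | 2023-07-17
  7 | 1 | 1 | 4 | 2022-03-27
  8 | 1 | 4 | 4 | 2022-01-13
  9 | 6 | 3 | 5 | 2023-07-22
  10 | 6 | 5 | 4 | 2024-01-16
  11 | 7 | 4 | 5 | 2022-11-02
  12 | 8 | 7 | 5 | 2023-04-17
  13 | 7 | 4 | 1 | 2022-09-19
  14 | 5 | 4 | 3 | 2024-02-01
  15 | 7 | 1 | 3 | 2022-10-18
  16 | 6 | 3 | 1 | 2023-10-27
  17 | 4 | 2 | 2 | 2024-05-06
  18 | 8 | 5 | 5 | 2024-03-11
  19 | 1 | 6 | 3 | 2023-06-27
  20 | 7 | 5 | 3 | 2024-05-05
SELECT name, price FROM products WHERE price <= (SELECT MAX(price) FROM products)

Execution result:
name | price
Charger | 394.48
Monitor | 437.95
Mouse | 359.74
Webcam | 75.07
Speaker | 245.49
Tablet | 212.42
Printer | 284.86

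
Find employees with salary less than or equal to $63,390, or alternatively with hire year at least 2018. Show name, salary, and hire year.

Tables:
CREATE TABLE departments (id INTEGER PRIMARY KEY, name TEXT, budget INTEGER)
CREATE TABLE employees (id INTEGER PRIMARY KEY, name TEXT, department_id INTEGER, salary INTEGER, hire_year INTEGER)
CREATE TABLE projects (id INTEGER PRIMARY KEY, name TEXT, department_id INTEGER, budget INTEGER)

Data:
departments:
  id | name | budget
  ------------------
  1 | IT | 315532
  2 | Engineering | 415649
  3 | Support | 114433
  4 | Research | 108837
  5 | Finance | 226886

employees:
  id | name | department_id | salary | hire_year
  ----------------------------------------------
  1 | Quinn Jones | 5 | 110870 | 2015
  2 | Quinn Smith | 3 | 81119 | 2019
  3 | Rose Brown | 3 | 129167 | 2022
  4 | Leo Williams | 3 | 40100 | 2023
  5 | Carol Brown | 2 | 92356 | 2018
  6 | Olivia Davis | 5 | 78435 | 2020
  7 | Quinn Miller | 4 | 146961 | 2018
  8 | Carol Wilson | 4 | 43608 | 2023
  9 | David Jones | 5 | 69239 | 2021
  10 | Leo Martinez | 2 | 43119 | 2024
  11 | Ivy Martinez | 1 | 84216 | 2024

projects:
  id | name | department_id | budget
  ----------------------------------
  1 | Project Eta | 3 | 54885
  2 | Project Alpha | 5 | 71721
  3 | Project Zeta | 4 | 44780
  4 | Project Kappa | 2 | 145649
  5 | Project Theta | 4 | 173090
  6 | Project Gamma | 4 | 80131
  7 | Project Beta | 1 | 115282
SELECT name, salary, hire_year FROM employees WHERE salary <= 63390 OR hire_year >= 2018

Execution result:
name | salary | hire_year
Quinn Smith | 81119 | 2019
Rose Brown | 129167 | 2022
Leo Williams | 40100 | 2023
Carol Brown | 92356 | 2018
Olivia Davis | 78435 | 2020
Quinn Miller | 146961 | 2018
Carol Wilson | 43608 | 2023
David Jones | 69239 | 2021
Leo Martinez | 43119 | 2024
Ivy Martinez | 84216 | 2024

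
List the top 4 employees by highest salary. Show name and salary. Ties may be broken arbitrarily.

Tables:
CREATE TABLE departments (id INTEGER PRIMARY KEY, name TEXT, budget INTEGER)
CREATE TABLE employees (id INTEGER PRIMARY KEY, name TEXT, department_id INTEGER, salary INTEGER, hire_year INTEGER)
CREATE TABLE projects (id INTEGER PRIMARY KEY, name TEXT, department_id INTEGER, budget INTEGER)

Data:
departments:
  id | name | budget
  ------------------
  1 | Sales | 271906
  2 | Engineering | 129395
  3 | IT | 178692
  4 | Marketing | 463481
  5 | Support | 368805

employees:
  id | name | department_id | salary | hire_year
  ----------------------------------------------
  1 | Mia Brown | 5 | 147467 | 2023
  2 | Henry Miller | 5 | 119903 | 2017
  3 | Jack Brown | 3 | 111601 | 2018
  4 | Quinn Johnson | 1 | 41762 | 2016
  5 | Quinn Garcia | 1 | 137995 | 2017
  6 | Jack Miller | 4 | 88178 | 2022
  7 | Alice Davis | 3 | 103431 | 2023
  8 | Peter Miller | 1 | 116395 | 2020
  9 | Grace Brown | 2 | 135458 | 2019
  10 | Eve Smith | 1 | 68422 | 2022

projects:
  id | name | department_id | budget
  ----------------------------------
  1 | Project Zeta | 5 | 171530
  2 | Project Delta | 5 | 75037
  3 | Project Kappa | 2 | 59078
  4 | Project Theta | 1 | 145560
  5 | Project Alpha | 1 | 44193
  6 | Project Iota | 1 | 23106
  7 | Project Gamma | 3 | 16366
SELECT name, salary FROM employees ORDER BY salary DESC LIMIT 4

Execution result:
name | salary
Mia Brown | 147467
Quinn Garcia | 137995
Grace Brown | 135458
Henry Miller | 119903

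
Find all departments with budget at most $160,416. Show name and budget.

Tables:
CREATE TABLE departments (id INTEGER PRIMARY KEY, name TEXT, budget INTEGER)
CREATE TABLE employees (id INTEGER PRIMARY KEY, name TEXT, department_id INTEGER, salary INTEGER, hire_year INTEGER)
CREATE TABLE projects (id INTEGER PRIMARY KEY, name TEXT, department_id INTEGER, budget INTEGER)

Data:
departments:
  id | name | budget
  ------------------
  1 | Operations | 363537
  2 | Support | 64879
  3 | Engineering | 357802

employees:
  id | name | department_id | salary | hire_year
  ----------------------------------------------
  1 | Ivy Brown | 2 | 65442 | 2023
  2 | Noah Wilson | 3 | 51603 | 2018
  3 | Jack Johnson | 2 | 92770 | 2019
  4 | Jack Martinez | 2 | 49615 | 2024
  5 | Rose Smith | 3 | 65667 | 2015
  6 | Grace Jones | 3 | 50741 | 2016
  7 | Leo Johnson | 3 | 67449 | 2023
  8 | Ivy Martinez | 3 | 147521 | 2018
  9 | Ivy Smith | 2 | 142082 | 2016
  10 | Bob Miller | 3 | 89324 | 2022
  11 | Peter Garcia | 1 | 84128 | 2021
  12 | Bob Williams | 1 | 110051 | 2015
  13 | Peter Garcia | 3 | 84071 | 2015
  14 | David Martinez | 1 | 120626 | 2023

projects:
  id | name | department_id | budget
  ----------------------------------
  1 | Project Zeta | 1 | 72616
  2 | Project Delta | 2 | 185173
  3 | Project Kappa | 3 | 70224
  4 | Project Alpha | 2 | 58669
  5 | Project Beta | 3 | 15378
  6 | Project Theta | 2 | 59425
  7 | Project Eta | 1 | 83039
SELECT name, budget FROM departments WHERE budget <= 160416

Execution result:
name | budget
Support | 64879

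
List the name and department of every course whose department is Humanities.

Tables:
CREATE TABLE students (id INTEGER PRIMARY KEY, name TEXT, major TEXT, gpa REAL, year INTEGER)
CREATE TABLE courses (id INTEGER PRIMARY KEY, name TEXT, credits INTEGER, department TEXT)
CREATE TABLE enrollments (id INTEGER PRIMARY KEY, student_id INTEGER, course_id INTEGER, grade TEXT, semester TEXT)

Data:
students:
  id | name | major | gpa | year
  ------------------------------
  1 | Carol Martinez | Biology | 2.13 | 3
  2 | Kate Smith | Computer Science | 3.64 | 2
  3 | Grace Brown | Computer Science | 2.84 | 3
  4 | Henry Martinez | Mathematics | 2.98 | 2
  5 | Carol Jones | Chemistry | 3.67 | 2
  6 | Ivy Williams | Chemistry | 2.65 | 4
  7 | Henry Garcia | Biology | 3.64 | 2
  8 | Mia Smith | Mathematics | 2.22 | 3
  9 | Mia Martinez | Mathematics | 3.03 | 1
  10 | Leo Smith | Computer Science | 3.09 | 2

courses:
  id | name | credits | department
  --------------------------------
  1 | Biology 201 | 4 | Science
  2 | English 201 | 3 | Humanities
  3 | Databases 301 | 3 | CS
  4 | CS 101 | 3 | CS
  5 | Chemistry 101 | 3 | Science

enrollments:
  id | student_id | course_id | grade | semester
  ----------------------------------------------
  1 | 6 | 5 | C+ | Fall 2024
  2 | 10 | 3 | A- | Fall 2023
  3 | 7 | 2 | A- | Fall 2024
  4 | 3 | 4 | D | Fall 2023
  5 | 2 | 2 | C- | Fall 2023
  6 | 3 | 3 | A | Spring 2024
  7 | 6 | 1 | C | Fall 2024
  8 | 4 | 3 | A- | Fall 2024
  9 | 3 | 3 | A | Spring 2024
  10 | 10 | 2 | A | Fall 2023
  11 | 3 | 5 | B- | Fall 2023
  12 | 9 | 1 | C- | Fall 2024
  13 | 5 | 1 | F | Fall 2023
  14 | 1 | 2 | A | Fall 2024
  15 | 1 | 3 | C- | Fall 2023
SELECT name, department FROM courses WHERE department = 'Humanities'

Execution result:
name | department
English 201 | Humanities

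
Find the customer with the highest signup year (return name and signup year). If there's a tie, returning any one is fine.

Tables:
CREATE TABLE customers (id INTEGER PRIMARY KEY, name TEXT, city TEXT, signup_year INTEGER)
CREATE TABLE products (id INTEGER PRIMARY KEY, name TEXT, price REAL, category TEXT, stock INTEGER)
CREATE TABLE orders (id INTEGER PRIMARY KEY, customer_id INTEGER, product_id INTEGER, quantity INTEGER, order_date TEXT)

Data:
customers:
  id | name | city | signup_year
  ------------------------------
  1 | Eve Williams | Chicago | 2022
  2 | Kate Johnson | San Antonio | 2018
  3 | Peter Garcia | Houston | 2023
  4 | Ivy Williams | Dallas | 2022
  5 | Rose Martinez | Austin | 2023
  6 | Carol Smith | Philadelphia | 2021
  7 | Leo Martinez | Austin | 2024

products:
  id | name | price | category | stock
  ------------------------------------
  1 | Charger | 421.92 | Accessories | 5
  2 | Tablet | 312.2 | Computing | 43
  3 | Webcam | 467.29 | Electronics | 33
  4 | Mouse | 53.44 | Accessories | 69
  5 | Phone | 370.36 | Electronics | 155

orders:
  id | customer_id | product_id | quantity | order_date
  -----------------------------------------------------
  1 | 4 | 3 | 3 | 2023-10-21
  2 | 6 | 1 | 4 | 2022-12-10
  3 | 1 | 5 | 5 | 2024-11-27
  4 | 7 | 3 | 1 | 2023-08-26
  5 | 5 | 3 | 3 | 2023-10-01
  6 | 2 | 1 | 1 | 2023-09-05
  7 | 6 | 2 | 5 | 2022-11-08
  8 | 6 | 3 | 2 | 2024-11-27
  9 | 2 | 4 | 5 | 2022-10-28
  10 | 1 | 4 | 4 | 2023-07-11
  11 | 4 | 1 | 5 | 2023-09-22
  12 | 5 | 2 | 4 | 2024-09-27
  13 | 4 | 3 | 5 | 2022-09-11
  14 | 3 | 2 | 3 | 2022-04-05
SELECT name, signup_year FROM customers ORDER BY signup_year DESC LIMIT 1

Execution result:
name | signup_year
Leo Martinez | 2024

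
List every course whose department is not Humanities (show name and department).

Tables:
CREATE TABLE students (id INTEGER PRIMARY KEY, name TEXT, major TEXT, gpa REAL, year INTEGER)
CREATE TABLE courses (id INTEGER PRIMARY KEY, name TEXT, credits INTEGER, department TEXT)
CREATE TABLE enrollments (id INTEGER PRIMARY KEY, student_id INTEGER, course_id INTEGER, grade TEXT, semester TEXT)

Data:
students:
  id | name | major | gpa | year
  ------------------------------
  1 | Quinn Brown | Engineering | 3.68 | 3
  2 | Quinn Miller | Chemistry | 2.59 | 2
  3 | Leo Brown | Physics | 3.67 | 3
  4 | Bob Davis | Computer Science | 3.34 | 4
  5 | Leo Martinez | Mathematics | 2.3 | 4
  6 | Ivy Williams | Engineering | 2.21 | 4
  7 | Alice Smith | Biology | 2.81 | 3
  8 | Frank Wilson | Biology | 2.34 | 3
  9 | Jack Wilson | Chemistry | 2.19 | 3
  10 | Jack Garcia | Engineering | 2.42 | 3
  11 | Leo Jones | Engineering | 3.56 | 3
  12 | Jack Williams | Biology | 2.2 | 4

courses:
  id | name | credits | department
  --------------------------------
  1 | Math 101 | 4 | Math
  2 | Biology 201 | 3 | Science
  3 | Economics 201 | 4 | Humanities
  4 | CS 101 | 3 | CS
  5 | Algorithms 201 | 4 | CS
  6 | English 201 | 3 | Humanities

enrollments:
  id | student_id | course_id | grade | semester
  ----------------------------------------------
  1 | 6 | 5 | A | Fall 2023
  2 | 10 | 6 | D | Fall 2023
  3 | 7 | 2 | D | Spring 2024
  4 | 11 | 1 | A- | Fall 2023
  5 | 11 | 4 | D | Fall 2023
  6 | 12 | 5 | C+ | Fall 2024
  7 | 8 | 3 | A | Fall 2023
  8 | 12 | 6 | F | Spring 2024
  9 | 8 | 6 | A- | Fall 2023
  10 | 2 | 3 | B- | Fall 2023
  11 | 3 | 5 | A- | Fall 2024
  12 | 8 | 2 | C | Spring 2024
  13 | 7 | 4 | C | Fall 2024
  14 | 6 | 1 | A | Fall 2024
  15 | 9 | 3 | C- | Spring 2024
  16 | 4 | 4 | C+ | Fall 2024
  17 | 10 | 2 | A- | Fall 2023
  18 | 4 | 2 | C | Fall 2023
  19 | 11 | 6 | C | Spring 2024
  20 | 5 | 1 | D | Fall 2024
SELECT name, department FROM courses WHERE department <> 'Humanities'

Execution result:
name | department
Math 101 | Math
Biology 201 | Science
CS 101 | CS
Algorithms 201 | CS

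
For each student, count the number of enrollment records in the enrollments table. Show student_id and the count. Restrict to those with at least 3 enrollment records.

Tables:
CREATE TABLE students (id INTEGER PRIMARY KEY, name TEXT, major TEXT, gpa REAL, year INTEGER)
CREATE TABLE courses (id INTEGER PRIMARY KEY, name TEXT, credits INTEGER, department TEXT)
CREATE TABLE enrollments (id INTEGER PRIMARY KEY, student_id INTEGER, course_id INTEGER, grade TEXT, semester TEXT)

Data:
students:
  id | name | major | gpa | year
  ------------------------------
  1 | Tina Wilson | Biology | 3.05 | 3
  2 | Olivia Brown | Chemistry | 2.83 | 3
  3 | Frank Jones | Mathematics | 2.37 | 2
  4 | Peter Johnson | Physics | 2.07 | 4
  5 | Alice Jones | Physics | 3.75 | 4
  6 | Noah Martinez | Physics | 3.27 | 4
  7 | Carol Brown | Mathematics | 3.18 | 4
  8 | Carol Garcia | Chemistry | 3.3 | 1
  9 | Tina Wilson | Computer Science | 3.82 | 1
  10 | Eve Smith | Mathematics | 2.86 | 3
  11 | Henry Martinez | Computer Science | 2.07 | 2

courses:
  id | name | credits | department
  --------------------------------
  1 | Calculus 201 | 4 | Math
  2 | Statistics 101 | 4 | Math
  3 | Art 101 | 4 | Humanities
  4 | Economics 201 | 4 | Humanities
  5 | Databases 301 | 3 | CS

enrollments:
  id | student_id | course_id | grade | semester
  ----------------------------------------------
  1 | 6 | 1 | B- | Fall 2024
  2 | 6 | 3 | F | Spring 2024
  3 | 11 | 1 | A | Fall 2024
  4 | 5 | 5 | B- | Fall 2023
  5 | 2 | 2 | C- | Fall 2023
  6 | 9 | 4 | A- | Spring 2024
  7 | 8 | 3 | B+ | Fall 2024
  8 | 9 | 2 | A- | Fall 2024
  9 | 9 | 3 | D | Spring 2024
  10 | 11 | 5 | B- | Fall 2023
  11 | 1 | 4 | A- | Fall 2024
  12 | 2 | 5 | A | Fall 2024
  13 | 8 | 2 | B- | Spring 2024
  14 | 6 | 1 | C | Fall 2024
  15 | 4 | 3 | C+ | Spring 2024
SELECT student_id, COUNT(*) AS enrollment_count FROM enrollments GROUP BY student_id HAVING COUNT(*) >= 3

Execution result:
student_id | enrollment_count
6 | 3
9 | 3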